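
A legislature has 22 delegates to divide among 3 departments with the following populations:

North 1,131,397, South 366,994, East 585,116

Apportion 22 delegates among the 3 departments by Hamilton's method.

Standard divisor: 2083507 ÷ 22 ≈ 94704.864.
Standard quotas: North 11.9466, South 3.8751, East 6.1783.
Lower quotas: North 11, South 3, East 6 (sum 20, leaving 2 seats).
Remainders in descending order: North 0.9466, South 0.8751, East 0.1783.
The surplus seats go to North, South.

North: 12; South: 4; East: 6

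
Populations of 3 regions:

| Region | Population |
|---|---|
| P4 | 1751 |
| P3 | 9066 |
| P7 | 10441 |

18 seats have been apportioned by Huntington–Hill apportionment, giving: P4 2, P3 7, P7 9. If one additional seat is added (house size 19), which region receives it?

P3

Priority for the next seat is population ÷ (√(s·(s+1))).
Priorities: P4 714.843, P3 1211.495, P7 1100.578.
Highest priority: P3.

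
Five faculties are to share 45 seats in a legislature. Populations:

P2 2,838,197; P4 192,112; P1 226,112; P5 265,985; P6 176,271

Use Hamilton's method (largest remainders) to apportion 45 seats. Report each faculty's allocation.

Standard divisor: 3698677 ÷ 45 ≈ 82192.822.
Standard quotas: P2 34.5310, P4 2.3373, P1 2.7510, P5 3.2361, P6 2.1446.
Lower quotas: P2 34, P4 2, P1 2, P5 3, P6 2 (sum 43, leaving 2 seats).
Remainders in descending order: P1 0.7510, P2 0.5310, P4 0.3373, P5 0.2361, P6 0.1446.
Largest remainders: P1, P2 receive the extra seats.

P2=35, P4=2, P1=3, P5=3, P6=2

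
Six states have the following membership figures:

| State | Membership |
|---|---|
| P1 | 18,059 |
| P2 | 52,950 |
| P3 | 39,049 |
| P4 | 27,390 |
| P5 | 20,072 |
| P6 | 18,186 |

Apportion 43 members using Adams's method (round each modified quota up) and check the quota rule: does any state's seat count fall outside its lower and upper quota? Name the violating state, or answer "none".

Standard quotas: P1 4.420, P2 12.958, P3 9.556, P4 6.703, P5 4.912, P6 4.451.
Adams allocation: P1 5, P2 12, P3 9, P4 7, P5 5, P6 5.
Every allocation lies between the lower and upper quota.

none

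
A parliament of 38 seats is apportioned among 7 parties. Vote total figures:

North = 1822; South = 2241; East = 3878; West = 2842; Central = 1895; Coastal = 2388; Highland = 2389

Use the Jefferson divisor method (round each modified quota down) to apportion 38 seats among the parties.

North=4; South=5; East=9; West=6; Central=4; Coastal=5; Highland=5

Standard divisor 17455/38 ≈ 459.342; standard quotas: North 3.967, South 4.879, East 8.443, West 6.187, Central 4.125, Coastal 5.199, Highland 5.201.
Rounding down gives 3, 4, 8, 6, 4, 5, 5 = 35 seats, so the divisor must be adjusted.
With modified divisor 420: modified quotas North 4.338, South 5.336, East 9.233, West 6.767, Central 4.512, Coastal 5.686, Highland 5.688.
Rounding down: North 4, South 5, East 9, West 6, Central 4, Coastal 5, Highland 5 (total 38).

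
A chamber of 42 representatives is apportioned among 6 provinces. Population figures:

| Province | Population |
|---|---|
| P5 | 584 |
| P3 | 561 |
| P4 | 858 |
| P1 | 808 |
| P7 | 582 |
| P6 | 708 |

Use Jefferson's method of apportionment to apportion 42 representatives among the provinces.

Standard divisor 4101/42 ≈ 97.643; standard quotas: P5 5.981, P3 5.745, P4 8.787, P1 8.275, P7 5.960, P6 7.251.
Rounding down gives 5, 5, 8, 8, 5, 7 = 38 seats, so the divisor must be adjusted.
With modified divisor 90: modified quotas P5 6.489, P3 6.233, P4 9.533, P1 8.978, P7 6.467, P6 7.867.
Rounding down: P5 6, P3 6, P4 9, P1 8, P7 6, P6 7 (total 42).

P5 6, P3 6, P4 9, P1 8, P7 6, P6 7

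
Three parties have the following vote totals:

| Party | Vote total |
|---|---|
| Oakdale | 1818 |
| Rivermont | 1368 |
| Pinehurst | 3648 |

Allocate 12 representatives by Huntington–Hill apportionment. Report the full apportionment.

With divisor 561: modified quotas Oakdale 3.241, Rivermont 2.439, Pinehurst 6.503.
Geometric-mean thresholds: Oakdale √(3·4)=3.464, Rivermont √(2·3)=2.449, Pinehurst √(6·7)=6.481.
Each quota rounded against its threshold gives Oakdale 3, Rivermont 2, Pinehurst 7 (total 12).

Oakdale: 3; Rivermont: 2; Pinehurst: 7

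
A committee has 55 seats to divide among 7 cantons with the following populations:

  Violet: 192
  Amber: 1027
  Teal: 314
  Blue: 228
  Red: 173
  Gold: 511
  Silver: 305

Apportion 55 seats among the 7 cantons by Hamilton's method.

The standard divisor is 2750/55 = 50.
Standard quotas: Violet 3.840, Amber 20.540, Teal 6.280, Blue 4.560, Red 3.460, Gold 10.220, Silver 6.100.
Lower quotas: Violet 3, Amber 20, Teal 6, Blue 4, Red 3, Gold 10, Silver 6 (sum 52, leaving 3 seats).
Remainders in descending order: Violet 0.840, Blue 0.560, Amber 0.540, Red 0.460, Teal 0.280, Gold 0.220, Silver 0.100.
Largest remainders: Violet, Blue, Amber receive the extra seats.

Violet=4; Amber=21; Teal=6; Blue=5; Red=3; Gold=10; Silver=6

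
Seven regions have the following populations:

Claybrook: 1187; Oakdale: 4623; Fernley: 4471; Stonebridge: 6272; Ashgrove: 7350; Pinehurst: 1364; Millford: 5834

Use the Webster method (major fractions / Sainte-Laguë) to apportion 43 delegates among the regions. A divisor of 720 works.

Claybrook 2; Oakdale 6; Fernley 6; Stonebridge 9; Ashgrove 10; Pinehurst 2; Millford 8

With modified divisor 720: modified quotas Claybrook 1.649, Oakdale 6.421, Fernley 6.210, Stonebridge 8.711, Ashgrove 10.208, Pinehurst 1.894, Millford 8.103.
Rounding to the nearest integer: Claybrook 2, Oakdale 6, Fernley 6, Stonebridge 9, Ashgrove 10, Pinehurst 2, Millford 8 (total 43).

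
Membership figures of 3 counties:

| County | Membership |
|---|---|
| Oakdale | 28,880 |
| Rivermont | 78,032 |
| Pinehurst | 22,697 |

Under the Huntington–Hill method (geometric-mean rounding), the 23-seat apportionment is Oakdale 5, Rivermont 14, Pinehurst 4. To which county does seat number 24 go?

Rivermont

Priority for the next seat is population ÷ (√(s·(s+1))).
Priorities: Oakdale 5272.742, Rivermont 5384.720, Pinehurst 5075.203.
Highest priority: Rivermont.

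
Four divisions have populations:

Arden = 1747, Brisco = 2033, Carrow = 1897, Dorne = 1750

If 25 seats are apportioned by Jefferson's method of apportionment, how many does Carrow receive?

6

Standard divisor 7427/25 ≈ 297.08; standard quotas: Arden 5.881, Brisco 6.843, Carrow 6.385, Dorne 5.891.
Rounding down gives 5, 6, 6, 5 = 22 seats, so the divisor must be adjusted.
With modified divisor 280: modified quotas Arden 6.239, Brisco 7.261, Carrow 6.775, Dorne 6.250.
Rounding down: Arden 6, Brisco 7, Carrow 6, Dorne 6 (total 25).
Carrow receives 6.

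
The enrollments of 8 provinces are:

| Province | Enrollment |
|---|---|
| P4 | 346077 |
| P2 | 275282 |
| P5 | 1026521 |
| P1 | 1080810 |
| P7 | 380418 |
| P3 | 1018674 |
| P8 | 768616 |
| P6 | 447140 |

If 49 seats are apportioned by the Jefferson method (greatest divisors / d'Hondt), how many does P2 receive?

Standard divisor 5343538/49 ≈ 109051.796; standard quotas: P4 3.174, P2 2.524, P5 9.413, P1 9.911, P7 3.488, P3 9.341, P8 7.048, P6 4.100.
Rounding down gives 3, 2, 9, 9, 3, 9, 7, 4 = 46 seats, so the divisor must be adjusted.
With modified divisor 100100: modified quotas P4 3.457, P2 2.750, P5 10.255, P1 10.797, P7 3.800, P3 10.177, P8 7.678, P6 4.467.
Rounding down: P4 3, P2 2, P5 10, P1 10, P7 3, P3 10, P8 7, P6 4 (total 49).
P2 receives 2.

2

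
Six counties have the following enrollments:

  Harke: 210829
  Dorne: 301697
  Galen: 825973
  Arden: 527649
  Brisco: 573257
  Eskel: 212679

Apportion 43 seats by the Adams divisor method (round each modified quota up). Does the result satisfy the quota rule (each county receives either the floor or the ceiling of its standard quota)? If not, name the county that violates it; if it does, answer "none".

none

Standard quotas: Harke 3.418, Dorne 4.892, Galen 13.392, Arden 8.555, Brisco 9.295, Eskel 3.448.
Adams allocation: Harke 4, Dorne 5, Galen 13, Arden 8, Brisco 9, Eskel 4.
Every allocation lies between the lower and upper quota.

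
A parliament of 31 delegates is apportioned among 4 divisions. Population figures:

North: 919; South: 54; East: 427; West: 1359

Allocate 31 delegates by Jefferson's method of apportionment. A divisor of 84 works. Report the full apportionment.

With modified divisor 84: modified quotas North 10.940, South 0.643, East 5.083, West 16.179.
Rounding down: North 10, South 0, East 5, West 16 (total 31).

North=10, South=0, East=5, West=16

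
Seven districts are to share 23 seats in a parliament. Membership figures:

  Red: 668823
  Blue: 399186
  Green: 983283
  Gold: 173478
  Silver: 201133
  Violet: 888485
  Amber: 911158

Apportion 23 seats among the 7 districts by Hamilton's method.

Red 4; Blue 2; Green 5; Gold 1; Silver 1; Violet 5; Amber 5

Standard divisor: 4225546 ÷ 23 ≈ 183719.391.
Standard quotas: Red 3.6405, Blue 2.1728, Green 5.3521, Gold 0.9443, Silver 1.0948, Violet 4.8361, Amber 4.9595.
Lower quotas: Red 3, Blue 2, Green 5, Gold 0, Silver 1, Violet 4, Amber 4 (sum 19, leaving 4 seats).
Remainders in descending order: Amber 0.9595, Gold 0.9443, Violet 0.8361, Red 0.6405, Green 0.3521, Blue 0.1728, Silver 0.0948.
The surplus seats go to Amber, Gold, Violet, Red.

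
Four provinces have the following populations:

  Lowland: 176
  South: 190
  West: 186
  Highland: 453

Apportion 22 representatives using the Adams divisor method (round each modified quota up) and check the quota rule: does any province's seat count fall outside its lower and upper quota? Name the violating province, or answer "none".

Standard quotas: Lowland 3.853, South 4.159, West 4.072, Highland 9.916.
Adams allocation: Lowland 4, South 4, West 4, Highland 10.
Every allocation lies between the lower and upper quota.

none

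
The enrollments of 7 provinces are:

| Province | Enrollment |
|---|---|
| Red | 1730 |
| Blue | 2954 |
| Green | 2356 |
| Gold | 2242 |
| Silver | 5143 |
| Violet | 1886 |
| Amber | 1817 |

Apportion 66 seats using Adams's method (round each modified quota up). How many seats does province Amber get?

Standard divisor 18128/66 ≈ 274.667; standard quotas: Red 6.299, Blue 10.755, Green 8.578, Gold 8.163, Silver 18.725, Violet 6.867, Amber 6.615.
Rounding up gives 7, 11, 9, 9, 19, 7, 7 = 69 seats, so the divisor must be adjusted.
With modified divisor 290: modified quotas Red 5.966, Blue 10.186, Green 8.124, Gold 7.731, Silver 17.734, Violet 6.503, Amber 6.266.
Rounding up: Red 6, Blue 11, Green 9, Gold 8, Silver 18, Violet 7, Amber 7 (total 66).
Amber receives 7.

7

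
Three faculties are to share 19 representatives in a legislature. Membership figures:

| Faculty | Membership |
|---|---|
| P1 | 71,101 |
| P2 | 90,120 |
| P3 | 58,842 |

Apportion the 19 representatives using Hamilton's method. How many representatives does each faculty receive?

Total 220063; standard divisor 220063/19 ≈ 11582.263.
Standard quotas: P1 6.1388, P2 7.7809, P3 5.0804.
Lower quotas: P1 6, P2 7, P3 5 (sum 18, leaving 1 seat).
Remainders in descending order: P2 0.7809, P1 0.1388, P3 0.0804.
The surplus seat goes to P2.

P1 6; P2 8; P3 5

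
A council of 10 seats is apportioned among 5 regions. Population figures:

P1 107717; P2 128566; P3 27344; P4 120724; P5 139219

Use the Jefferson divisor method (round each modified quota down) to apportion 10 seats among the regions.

P1=2; P2=3; P3=0; P4=2; P5=3

Standard divisor 523570/10 ≈ 52357; standard quotas: P1 2.057, P2 2.456, P3 0.522, P4 2.306, P5 2.659.
Rounding down gives 2, 2, 0, 2, 2 = 8 seats, so the divisor must be adjusted.
With modified divisor 41500: modified quotas P1 2.596, P2 3.098, P3 0.659, P4 2.909, P5 3.355.
Rounding down: P1 2, P2 3, P3 0, P4 2, P5 3 (total 10).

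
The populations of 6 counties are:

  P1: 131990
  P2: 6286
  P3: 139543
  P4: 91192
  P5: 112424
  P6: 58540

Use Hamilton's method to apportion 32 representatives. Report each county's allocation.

Total 539975; standard divisor 539975/32 ≈ 16874.219.
Standard quotas: P1 7.8220, P2 0.3725, P3 8.2696, P4 5.4042, P5 6.6625, P6 3.4692.
Lower quotas: P1 7, P2 0, P3 8, P4 5, P5 6, P6 3 (sum 29, leaving 3 seats).
Remainders in descending order: P1 0.8220, P5 0.6625, P6 0.4692, P4 0.4042, P2 0.3725, P3 0.2696.
The surplus seats go to P1, P5, P6.

P1 8, P2 0, P3 8, P4 5, P5 7, P6 4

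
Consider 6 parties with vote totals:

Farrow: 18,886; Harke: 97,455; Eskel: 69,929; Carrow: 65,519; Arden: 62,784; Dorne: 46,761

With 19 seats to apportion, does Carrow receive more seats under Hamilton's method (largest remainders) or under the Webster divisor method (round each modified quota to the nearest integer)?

Hamilton: Farrow 1, Harke 5, Eskel 4, Carrow 3, Arden 3, Dorne 3.
Webster: Farrow 1, Harke 5, Eskel 4, Carrow 4, Arden 3, Dorne 2.
Carrow gets 3 under Hamilton and 4 under Webster.

Webster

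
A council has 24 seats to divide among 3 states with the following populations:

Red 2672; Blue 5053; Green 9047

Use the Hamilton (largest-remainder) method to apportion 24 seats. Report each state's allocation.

The standard divisor is 16772/24 ≈ 698.833.
Standard quotas: Red 3.8235, Blue 7.2306, Green 12.9459.
Lower quotas: Red 3, Blue 7, Green 12 (sum 22, leaving 2 seats).
Remainders in descending order: Green 0.9459, Red 0.8235, Blue 0.2306.
Largest remainders: Green, Red receive the extra seats.

Red 4; Blue 7; Green 13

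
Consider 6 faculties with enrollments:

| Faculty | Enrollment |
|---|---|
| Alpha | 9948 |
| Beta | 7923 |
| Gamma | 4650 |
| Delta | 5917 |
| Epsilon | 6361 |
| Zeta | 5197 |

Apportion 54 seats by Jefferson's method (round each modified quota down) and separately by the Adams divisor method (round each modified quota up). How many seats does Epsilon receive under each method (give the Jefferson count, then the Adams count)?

8 and 9

Jefferson: Alpha 14, Beta 11, Gamma 6, Delta 8, Epsilon 8, Zeta 7.
Adams: Alpha 13, Beta 11, Gamma 6, Delta 8, Epsilon 9, Zeta 7.
Epsilon gets 8 under Jefferson and 9 under Adams.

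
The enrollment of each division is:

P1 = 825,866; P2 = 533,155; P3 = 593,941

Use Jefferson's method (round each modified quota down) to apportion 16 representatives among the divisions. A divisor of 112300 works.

With modified divisor 112300: modified quotas P1 7.354, P2 4.748, P3 5.289.
Rounding down: P1 7, P2 4, P3 5 (total 16).

P1 7; P2 4; P3 5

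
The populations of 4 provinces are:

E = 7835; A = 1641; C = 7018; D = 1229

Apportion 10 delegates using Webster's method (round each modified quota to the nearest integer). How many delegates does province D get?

1

Standard divisor 17723/10 ≈ 1772.3; standard quotas: E 4.421, A 0.926, C 3.960, D 0.693.
Rounding to the nearest integer gives E 4, A 1, C 4, D 1 — total 10, matching the house size, so no adjustment is needed.
D receives 1.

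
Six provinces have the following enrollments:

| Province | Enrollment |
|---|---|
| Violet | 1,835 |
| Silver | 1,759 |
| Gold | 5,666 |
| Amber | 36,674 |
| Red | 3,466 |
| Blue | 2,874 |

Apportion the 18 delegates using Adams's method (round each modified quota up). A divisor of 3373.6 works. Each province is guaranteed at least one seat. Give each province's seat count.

With modified divisor 3373.6: modified quotas Violet 0.544, Silver 0.521, Gold 1.680, Amber 10.871, Red 1.027, Blue 0.852.
Rounding up: Violet 1, Silver 1, Gold 2, Amber 11, Red 2, Blue 1 (total 18).

Violet=1; Silver=1; Gold=2; Amber=11; Red=2; Blue=1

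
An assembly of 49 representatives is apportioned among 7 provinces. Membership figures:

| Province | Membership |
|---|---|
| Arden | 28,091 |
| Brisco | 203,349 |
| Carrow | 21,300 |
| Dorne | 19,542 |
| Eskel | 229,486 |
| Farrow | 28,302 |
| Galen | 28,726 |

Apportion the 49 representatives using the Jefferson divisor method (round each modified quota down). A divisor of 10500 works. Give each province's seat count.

With modified divisor 10500: modified quotas Arden 2.675, Brisco 19.367, Carrow 2.029, Dorne 1.861, Eskel 21.856, Farrow 2.695, Galen 2.736.
Rounding down: Arden 2, Brisco 19, Carrow 2, Dorne 1, Eskel 21, Farrow 2, Galen 2 (total 49).

Arden 2, Brisco 19, Carrow 2, Dorne 1, Eskel 21, Farrow 2, Galen 2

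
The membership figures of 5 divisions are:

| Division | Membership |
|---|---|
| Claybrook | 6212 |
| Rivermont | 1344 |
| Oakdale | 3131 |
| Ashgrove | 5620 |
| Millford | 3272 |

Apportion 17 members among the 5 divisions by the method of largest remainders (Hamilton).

The standard divisor is 19579/17 ≈ 1151.706.
Standard quotas: Claybrook 5.3937, Rivermont 1.1670, Oakdale 2.7186, Ashgrove 4.8797, Millford 2.8410.
Lower quotas: Claybrook 5, Rivermont 1, Oakdale 2, Ashgrove 4, Millford 2 (sum 14, leaving 3 seats).
Remainders in descending order: Ashgrove 0.8797, Millford 0.8410, Oakdale 0.7186, Claybrook 0.3937, Rivermont 0.1670.
Largest remainders: Ashgrove, Millford, Oakdale receive the extra seats.

Claybrook 5, Rivermont 1, Oakdale 3, Ashgrove 5, Millford 3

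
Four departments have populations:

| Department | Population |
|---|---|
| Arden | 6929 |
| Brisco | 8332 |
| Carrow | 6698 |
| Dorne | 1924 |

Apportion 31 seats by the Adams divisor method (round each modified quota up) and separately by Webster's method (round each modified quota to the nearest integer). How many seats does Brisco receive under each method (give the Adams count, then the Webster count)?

10 and 11

Adams: Arden 9, Brisco 10, Carrow 9, Dorne 3.
Webster: Arden 9, Brisco 11, Carrow 9, Dorne 2.
Brisco gets 10 under Adams and 11 under Webster.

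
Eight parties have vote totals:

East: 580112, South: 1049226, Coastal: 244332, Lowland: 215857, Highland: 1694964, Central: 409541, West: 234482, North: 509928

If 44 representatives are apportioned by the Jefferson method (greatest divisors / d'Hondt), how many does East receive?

5

Standard divisor 4938442/44 ≈ 112237.318; standard quotas: East 5.169, South 9.348, Coastal 2.177, Lowland 1.923, Highland 15.102, Central 3.649, West 2.089, North 4.543.
Rounding down gives 5, 9, 2, 1, 15, 3, 2, 4 = 41 seats, so the divisor must be adjusted.
With modified divisor 103700: modified quotas East 5.594, South 10.118, Coastal 2.356, Lowland 2.082, Highland 16.345, Central 3.949, West 2.261, North 4.917.
Rounding down: East 5, South 10, Coastal 2, Lowland 2, Highland 16, Central 3, West 2, North 4 (total 44).
East receives 5.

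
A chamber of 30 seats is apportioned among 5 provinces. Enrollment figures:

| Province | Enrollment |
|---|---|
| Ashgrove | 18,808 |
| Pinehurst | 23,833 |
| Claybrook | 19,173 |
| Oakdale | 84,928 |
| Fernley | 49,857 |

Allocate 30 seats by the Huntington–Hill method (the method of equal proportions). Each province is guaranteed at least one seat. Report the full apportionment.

With divisor 6731: modified quotas Ashgrove 2.794, Pinehurst 3.541, Claybrook 2.848, Oakdale 12.617, Fernley 7.407.
Geometric-mean thresholds: Ashgrove √(2·3)=2.449, Pinehurst √(3·4)=3.464, Claybrook √(2·3)=2.449, Oakdale √(12·13)=12.490, Fernley √(7·8)=7.483.
Each quota rounded against its threshold gives Ashgrove 3, Pinehurst 4, Claybrook 3, Oakdale 13, Fernley 7 (total 30).

Ashgrove 3; Pinehurst 4; Claybrook 3; Oakdale 13; Fernley 7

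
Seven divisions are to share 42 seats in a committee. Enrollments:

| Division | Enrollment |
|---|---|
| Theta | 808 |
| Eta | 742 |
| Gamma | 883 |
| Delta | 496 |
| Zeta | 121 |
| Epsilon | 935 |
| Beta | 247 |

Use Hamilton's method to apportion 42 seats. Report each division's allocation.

Theta 8, Eta 7, Gamma 9, Delta 5, Zeta 1, Epsilon 9, Beta 3

The standard divisor is 4232/42 ≈ 100.762.
Standard quotas: Theta 8.019, Eta 7.364, Gamma 8.763, Delta 4.922, Zeta 1.201, Epsilon 9.279, Beta 2.451.
Lower quotas: Theta 8, Eta 7, Gamma 8, Delta 4, Zeta 1, Epsilon 9, Beta 2 (sum 39, leaving 3 seats).
Remainders in descending order: Delta 0.922, Gamma 0.763, Beta 0.451, Eta 0.364, Epsilon 0.279, Zeta 0.201, Theta 0.019.
The surplus seats go to Delta, Gamma, Beta.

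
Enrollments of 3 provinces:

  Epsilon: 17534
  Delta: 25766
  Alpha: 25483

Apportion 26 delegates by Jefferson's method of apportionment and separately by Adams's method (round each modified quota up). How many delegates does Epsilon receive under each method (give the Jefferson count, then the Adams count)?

6 and 7

Jefferson: Epsilon 6, Delta 10, Alpha 10.
Adams: Epsilon 7, Delta 10, Alpha 9.
Epsilon gets 6 under Jefferson and 7 under Adams.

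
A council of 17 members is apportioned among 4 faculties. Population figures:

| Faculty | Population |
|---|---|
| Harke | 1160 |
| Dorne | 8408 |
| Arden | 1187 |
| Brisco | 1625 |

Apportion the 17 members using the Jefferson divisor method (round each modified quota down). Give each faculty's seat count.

Harke: 1, Dorne: 13, Arden: 1, Brisco: 2

Standard divisor 12380/17 ≈ 728.235; standard quotas: Harke 1.593, Dorne 11.546, Arden 1.630, Brisco 2.231.
Rounding down gives 1, 11, 1, 2 = 15 seats, so the divisor must be adjusted.
With modified divisor 620: modified quotas Harke 1.871, Dorne 13.561, Arden 1.915, Brisco 2.621.
Rounding down: Harke 1, Dorne 13, Arden 1, Brisco 2 (total 17).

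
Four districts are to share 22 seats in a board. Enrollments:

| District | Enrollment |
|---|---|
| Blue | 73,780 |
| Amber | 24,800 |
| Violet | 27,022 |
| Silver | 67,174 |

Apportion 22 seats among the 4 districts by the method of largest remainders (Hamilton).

Blue 8, Amber 3, Violet 3, Silver 8

Total 192776; standard divisor 192776/22 ≈ 8762.545.
Standard quotas: Blue 8.4199, Amber 2.8302, Violet 3.0838, Silver 7.6660.
Lower quotas: Blue 8, Amber 2, Violet 3, Silver 7 (sum 20, leaving 2 seats).
Remainders in descending order: Amber 0.8302, Silver 0.6660, Blue 0.4199, Violet 0.0838.
Largest remainders: Amber, Silver receive the extra seats.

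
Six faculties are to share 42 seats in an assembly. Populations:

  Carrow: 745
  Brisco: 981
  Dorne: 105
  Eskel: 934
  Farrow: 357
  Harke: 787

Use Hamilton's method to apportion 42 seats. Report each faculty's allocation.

Carrow 8, Brisco 11, Dorne 1, Eskel 10, Farrow 4, Harke 8

The standard divisor is 3909/42 ≈ 93.071.
Standard quotas: Carrow 8.005, Brisco 10.540, Dorne 1.128, Eskel 10.035, Farrow 3.836, Harke 8.456.
Lower quotas: Carrow 8, Brisco 10, Dorne 1, Eskel 10, Farrow 3, Harke 8 (sum 40, leaving 2 seats).
Remainders in descending order: Farrow 0.836, Brisco 0.540, Harke 0.456, Dorne 0.128, Eskel 0.035, Carrow 0.005.
The surplus seats go to Farrow, Brisco.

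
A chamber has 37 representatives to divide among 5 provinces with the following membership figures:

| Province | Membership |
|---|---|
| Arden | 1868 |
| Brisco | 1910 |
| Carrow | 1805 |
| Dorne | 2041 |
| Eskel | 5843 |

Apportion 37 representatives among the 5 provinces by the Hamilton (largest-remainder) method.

Arden: 5, Brisco: 5, Carrow: 5, Dorne: 6, Eskel: 16

Total 13467; standard divisor 13467/37 ≈ 363.973.
Standard quotas: Arden 5.1322, Brisco 5.2476, Carrow 4.9592, Dorne 5.6076, Eskel 16.0534.
Lower quotas: Arden 5, Brisco 5, Carrow 4, Dorne 5, Eskel 16 (sum 35, leaving 2 seats).
Remainders in descending order: Carrow 0.9592, Dorne 0.6076, Brisco 0.2476, Arden 0.1322, Eskel 0.0534.
The surplus seats go to Carrow, Dorne.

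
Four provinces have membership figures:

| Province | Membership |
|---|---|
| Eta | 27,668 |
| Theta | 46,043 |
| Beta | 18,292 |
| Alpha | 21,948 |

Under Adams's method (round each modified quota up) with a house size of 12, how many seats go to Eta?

Standard divisor 113951/12 ≈ 9495.917; standard quotas: Eta 2.914, Theta 4.849, Beta 1.926, Alpha 2.311.
Rounding up gives 3, 5, 2, 3 = 13 seats, so the divisor must be adjusted.
With modified divisor 11200: modified quotas Eta 2.470, Theta 4.111, Beta 1.633, Alpha 1.960.
Rounding up: Eta 3, Theta 5, Beta 2, Alpha 2 (total 12).
Eta receives 3.

3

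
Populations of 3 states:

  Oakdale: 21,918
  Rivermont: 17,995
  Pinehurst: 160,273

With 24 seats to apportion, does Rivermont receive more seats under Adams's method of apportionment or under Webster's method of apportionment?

Adams

Adams: Oakdale 3, Rivermont 3, Pinehurst 18.
Webster: Oakdale 3, Rivermont 2, Pinehurst 19.
Rivermont gets 3 under Adams and 2 under Webster.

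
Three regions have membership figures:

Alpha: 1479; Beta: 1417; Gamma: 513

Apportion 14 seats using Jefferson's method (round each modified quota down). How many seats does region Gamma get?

Standard divisor 3409/14 ≈ 243.5; standard quotas: Alpha 6.074, Beta 5.819, Gamma 2.107.
Rounding down gives 6, 5, 2 = 13 seats, so the divisor must be adjusted.
With modified divisor 220: modified quotas Alpha 6.723, Beta 6.441, Gamma 2.332.
Rounding down: Alpha 6, Beta 6, Gamma 2 (total 14).
Gamma receives 2.

2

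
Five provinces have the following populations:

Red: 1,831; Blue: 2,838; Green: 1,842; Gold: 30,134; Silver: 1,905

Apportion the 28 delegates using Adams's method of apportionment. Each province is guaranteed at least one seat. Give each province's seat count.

Red 2, Blue 2, Green 2, Gold 20, Silver 2

Standard divisor 38550/28 ≈ 1376.786; standard quotas: Red 1.330, Blue 2.061, Green 1.338, Gold 21.887, Silver 1.384.
Rounding up gives 2, 3, 2, 22, 2 = 31 seats, so the divisor must be adjusted.
With modified divisor 1550: modified quotas Red 1.181, Blue 1.831, Green 1.188, Gold 19.441, Silver 1.229.
Rounding up: Red 2, Blue 2, Green 2, Gold 20, Silver 2 (total 28).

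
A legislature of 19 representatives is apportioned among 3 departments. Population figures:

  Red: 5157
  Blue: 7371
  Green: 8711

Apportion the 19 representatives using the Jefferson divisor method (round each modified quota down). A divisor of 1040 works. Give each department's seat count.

With modified divisor 1040: modified quotas Red 4.959, Blue 7.088, Green 8.376.
Rounding down: Red 4, Blue 7, Green 8 (total 19).

Red 4, Blue 7, Green 8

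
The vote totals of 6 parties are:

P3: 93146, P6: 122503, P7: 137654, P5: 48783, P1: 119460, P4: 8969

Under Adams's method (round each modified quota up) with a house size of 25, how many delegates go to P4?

Standard divisor 530515/25 ≈ 21220.6; standard quotas: P3 4.389, P6 5.773, P7 6.487, P5 2.299, P1 5.629, P4 0.423.
Rounding up gives 5, 6, 7, 3, 6, 1 = 28 seats, so the divisor must be adjusted.
With modified divisor 24100: modified quotas P3 3.865, P6 5.083, P7 5.712, P5 2.024, P1 4.957, P4 0.372.
Rounding up: P3 4, P6 6, P7 6, P5 3, P1 5, P4 1 (total 25).
P4 receives 1.

1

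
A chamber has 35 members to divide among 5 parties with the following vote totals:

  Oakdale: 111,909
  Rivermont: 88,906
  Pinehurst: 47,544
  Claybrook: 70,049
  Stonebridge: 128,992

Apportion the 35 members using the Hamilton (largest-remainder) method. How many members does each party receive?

Oakdale=9, Rivermont=7, Pinehurst=4, Claybrook=5, Stonebridge=10

Standard divisor: 447400 ÷ 35 ≈ 12782.857.
Standard quotas: Oakdale 8.7546, Rivermont 6.9551, Pinehurst 3.7194, Claybrook 5.4799, Stonebridge 10.0910.
Lower quotas: Oakdale 8, Rivermont 6, Pinehurst 3, Claybrook 5, Stonebridge 10 (sum 32, leaving 3 seats).
Remainders in descending order: Rivermont 0.9551, Oakdale 0.7546, Pinehurst 0.7194, Claybrook 0.4799, Stonebridge 0.0910.
Largest remainders: Rivermont, Oakdale, Pinehurst receive the extra seats.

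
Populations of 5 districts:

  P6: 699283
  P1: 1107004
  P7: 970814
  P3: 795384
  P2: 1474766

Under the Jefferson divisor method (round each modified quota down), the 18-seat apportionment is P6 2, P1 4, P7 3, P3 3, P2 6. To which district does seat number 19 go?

Priority for the next seat is population ÷ (current seats + 1).
Priorities: P6 233094.333, P1 221400.800, P7 242703.500, P3 198846.000, P2 210680.857.
Highest priority: P7.

P7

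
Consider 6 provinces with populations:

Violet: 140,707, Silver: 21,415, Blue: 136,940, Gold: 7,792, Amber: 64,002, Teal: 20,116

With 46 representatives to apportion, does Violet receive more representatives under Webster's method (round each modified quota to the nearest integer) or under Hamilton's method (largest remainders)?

Hamilton

Webster: Violet 16, Silver 3, Blue 16, Gold 1, Amber 8, Teal 2.
Hamilton: Violet 17, Silver 2, Blue 16, Gold 1, Amber 8, Teal 2.
Violet gets 16 under Webster and 17 under Hamilton.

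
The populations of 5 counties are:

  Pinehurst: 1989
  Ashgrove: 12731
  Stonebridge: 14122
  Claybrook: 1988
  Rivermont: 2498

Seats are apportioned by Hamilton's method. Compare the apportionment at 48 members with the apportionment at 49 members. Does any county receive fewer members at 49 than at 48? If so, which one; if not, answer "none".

Rivermont

At 48 seats: Pinehurst 3, Ashgrove 18, Stonebridge 20, Claybrook 3, Rivermont 4.
At 49 seats: Pinehurst 3, Ashgrove 19, Stonebridge 21, Claybrook 3, Rivermont 3.
Rivermont drops from 4 to 3.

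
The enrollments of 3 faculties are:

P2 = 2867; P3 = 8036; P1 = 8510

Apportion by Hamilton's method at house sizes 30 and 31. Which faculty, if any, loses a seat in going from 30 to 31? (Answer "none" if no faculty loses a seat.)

P2

At 30 seats: P2 5, P3 12, P1 13.
At 31 seats: P2 4, P3 13, P1 14.
P2 drops from 5 to 4.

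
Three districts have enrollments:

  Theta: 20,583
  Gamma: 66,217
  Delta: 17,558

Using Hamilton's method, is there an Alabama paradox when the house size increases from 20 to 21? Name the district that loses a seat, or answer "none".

none

At 20 seats: Theta 4, Gamma 13, Delta 3.
At 21 seats: Theta 4, Gamma 13, Delta 4.
No district's allocation decreased.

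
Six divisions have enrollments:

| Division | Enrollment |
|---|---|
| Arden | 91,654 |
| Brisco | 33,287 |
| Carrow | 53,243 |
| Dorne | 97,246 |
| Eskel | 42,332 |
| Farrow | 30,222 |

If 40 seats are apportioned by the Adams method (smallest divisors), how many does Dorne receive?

11

Standard divisor 347984/40 ≈ 8699.6; standard quotas: Arden 10.535, Brisco 3.826, Carrow 6.120, Dorne 11.178, Eskel 4.866, Farrow 3.474.
Rounding up gives 11, 4, 7, 12, 5, 4 = 43 seats, so the divisor must be adjusted.
With modified divisor 9400: modified quotas Arden 9.750, Brisco 3.541, Carrow 5.664, Dorne 10.345, Eskel 4.503, Farrow 3.215.
Rounding up: Arden 10, Brisco 4, Carrow 6, Dorne 11, Eskel 5, Farrow 4 (total 40).
Dorne receives 11.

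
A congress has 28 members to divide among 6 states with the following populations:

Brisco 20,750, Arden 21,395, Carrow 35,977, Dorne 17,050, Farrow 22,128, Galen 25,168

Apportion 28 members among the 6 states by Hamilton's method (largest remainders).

Brisco 4, Arden 4, Carrow 7, Dorne 4, Farrow 4, Galen 5

Total 142468; standard divisor 142468/28 ≈ 5088.143.
Standard quotas: Brisco 4.0781, Arden 4.2049, Carrow 7.0708, Dorne 3.3509, Farrow 4.3489, Galen 4.9464.
Lower quotas: Brisco 4, Arden 4, Carrow 7, Dorne 3, Farrow 4, Galen 4 (sum 26, leaving 2 seats).
Remainders in descending order: Galen 0.9464, Dorne 0.3509, Farrow 0.3489, Arden 0.2049, Brisco 0.0781, Carrow 0.0708.
The surplus seats go to Galen, Dorne.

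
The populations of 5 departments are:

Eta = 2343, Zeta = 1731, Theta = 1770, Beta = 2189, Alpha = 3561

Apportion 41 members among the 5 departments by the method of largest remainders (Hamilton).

Standard divisor: 11594 ÷ 41 ≈ 282.78.
Standard quotas: Eta 8.286, Zeta 6.121, Theta 6.259, Beta 7.741, Alpha 12.593.
Lower quotas: Eta 8, Zeta 6, Theta 6, Beta 7, Alpha 12 (sum 39, leaving 2 seats).
Remainders in descending order: Beta 0.741, Alpha 0.593, Eta 0.286, Theta 0.259, Zeta 0.121.
The surplus seats go to Beta, Alpha.

Eta: 8, Zeta: 6, Theta: 6, Beta: 8, Alpha: 13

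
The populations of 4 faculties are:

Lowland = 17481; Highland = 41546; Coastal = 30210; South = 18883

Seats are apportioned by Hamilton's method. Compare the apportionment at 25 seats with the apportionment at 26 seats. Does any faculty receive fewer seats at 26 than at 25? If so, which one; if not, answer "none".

At 25 seats: Lowland 4, Highland 10, Coastal 7, South 4.
At 26 seats: Lowland 4, Highland 10, Coastal 7, South 5.
No faculty's allocation decreased.

none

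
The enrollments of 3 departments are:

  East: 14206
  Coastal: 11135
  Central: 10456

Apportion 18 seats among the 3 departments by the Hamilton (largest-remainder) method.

Total 35797; standard divisor 35797/18 ≈ 1988.722.
Standard quotas: East 7.1433, Coastal 5.5991, Central 5.2576.
Lower quotas: East 7, Coastal 5, Central 5 (sum 17, leaving 1 seat).
Remainders in descending order: Coastal 0.5991, Central 0.2576, East 0.1433.
The surplus seat goes to Coastal.

East=7; Coastal=6; Central=5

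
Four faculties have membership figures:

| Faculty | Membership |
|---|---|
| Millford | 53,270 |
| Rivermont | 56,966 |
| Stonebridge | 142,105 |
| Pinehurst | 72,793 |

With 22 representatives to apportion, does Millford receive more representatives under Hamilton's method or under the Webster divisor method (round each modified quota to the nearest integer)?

Hamilton: Millford 3, Rivermont 4, Stonebridge 10, Pinehurst 5.
Webster: Millford 4, Rivermont 4, Stonebridge 9, Pinehurst 5.
Millford gets 3 under Hamilton and 4 under Webster.

Webster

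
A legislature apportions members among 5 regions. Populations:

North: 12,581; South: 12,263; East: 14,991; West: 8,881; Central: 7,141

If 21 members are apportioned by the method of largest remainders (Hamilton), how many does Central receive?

3

The standard divisor is 55857/21 ≈ 2659.857.
Standard quotas: North 4.7300, South 4.6104, East 5.6360, West 3.3389, Central 2.6847.
Lower quotas: North 4, South 4, East 5, West 3, Central 2 (sum 18, leaving 3 seats).
Remainders in descending order: North 0.7300, Central 0.6847, East 0.6360, South 0.6104, West 0.3389.
Largest remainders: North, Central, East receive the extra seats.
Central receives 3.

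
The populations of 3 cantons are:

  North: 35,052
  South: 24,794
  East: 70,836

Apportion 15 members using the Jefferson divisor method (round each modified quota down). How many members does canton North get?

Standard divisor 130682/15 ≈ 8712.133; standard quotas: North 4.023, South 2.846, East 8.131.
Rounding down gives 4, 2, 8 = 14 seats, so the divisor must be adjusted.
With modified divisor 8100: modified quotas North 4.327, South 3.061, East 8.745.
Rounding down: North 4, South 3, East 8 (total 15).
North receives 4.

4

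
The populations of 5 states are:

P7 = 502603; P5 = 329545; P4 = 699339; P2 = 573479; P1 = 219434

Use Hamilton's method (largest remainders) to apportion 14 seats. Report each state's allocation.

P7 3; P5 2; P4 4; P2 4; P1 1

Total 2324400; standard divisor 2324400/14 ≈ 166028.571.
Standard quotas: P7 3.0272, P5 1.9849, P4 4.2122, P2 3.4541, P1 1.3217.
Lower quotas: P7 3, P5 1, P4 4, P2 3, P1 1 (sum 12, leaving 2 seats).
Remainders in descending order: P5 0.9849, P2 0.4541, P1 0.3217, P4 0.2122, P7 0.0272.
Largest remainders: P5, P2 receive the extra seats.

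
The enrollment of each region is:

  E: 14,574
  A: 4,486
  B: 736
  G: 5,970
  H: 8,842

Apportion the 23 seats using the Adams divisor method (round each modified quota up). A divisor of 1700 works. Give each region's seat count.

E 9, A 3, B 1, G 4, H 6

With modified divisor 1700: modified quotas E 8.573, A 2.639, B 0.433, G 3.512, H 5.201.
Rounding up: E 9, A 3, B 1, G 4, H 6 (total 23).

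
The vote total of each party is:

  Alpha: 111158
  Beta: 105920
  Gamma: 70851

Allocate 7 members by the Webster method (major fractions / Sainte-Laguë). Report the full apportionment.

Standard divisor 287929/7 ≈ 41132.714; standard quotas: Alpha 2.702, Beta 2.575, Gamma 1.722.
Rounding to the nearest integer gives 3, 3, 2 = 8 seats, so the divisor must be adjusted.
With modified divisor 43400: modified quotas Alpha 2.561, Beta 2.441, Gamma 1.633.
Rounding to the nearest integer: Alpha 3, Beta 2, Gamma 2 (total 7).

Alpha 3, Beta 2, Gamma 2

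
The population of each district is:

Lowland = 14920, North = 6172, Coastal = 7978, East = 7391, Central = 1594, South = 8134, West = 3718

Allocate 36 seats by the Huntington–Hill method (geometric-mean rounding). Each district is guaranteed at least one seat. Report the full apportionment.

With divisor 1401: modified quotas Lowland 10.650, North 4.405, Coastal 5.695, East 5.276, Central 1.138, South 5.806, West 2.654.
Geometric-mean thresholds: Lowland √(10·11)=10.488, North √(4·5)=4.472, Coastal √(5·6)=5.477, East √(5·6)=5.477, Central √(1·2)=1.414, South √(5·6)=5.477, West √(2·3)=2.449.
Each quota rounded against its threshold gives Lowland 11, North 4, Coastal 6, East 5, Central 1, South 6, West 3 (total 36).

Lowland 11, North 4, Coastal 6, East 5, Central 1, South 6, West 3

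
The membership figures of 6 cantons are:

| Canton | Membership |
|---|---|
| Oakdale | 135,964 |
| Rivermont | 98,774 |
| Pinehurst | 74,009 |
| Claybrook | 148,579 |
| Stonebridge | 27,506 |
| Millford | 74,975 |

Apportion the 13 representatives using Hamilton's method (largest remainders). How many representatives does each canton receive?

Standard divisor: 559807 ÷ 13 ≈ 43062.077.
Standard quotas: Oakdale 3.1574, Rivermont 2.2938, Pinehurst 1.7187, Claybrook 3.4503, Stonebridge 0.6388, Millford 1.7411.
Lower quotas: Oakdale 3, Rivermont 2, Pinehurst 1, Claybrook 3, Stonebridge 0, Millford 1 (sum 10, leaving 3 seats).
Remainders in descending order: Millford 0.7411, Pinehurst 0.7187, Stonebridge 0.6388, Claybrook 0.4503, Rivermont 0.2938, Oakdale 0.1574.
Largest remainders: Millford, Pinehurst, Stonebridge receive the extra seats.

Oakdale: 3, Rivermont: 2, Pinehurst: 2, Claybrook: 3, Stonebridge: 1, Millford: 2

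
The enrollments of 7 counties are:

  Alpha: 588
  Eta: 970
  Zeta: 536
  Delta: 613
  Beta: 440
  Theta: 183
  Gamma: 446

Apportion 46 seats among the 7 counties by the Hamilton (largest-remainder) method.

Standard divisor: 3776 ÷ 46 ≈ 82.087.
Standard quotas: Alpha 7.163, Eta 11.817, Zeta 6.530, Delta 7.468, Beta 5.360, Theta 2.229, Gamma 5.433.
Lower quotas: Alpha 7, Eta 11, Zeta 6, Delta 7, Beta 5, Theta 2, Gamma 5 (sum 43, leaving 3 seats).
Remainders in descending order: Eta 0.817, Zeta 0.530, Delta 0.468, Gamma 0.433, Beta 0.360, Theta 0.229, Alpha 0.163.
Largest remainders: Eta, Zeta, Delta receive the extra seats.

Alpha: 7, Eta: 12, Zeta: 7, Delta: 8, Beta: 5, Theta: 2, Gamma: 5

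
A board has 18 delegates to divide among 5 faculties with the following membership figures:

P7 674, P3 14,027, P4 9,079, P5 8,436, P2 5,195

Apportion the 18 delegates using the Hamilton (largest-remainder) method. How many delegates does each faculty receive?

P7 0, P3 7, P4 4, P5 4, P2 3

The standard divisor is 37411/18 ≈ 2078.389.
Standard quotas: P7 0.3243, P3 6.7490, P4 4.3683, P5 4.0589, P2 2.4995.
Lower quotas: P7 0, P3 6, P4 4, P5 4, P2 2 (sum 16, leaving 2 seats).
Remainders in descending order: P3 0.7490, P2 0.4995, P4 0.3683, P7 0.3243, P5 0.0589.
Largest remainders: P3, P2 receive the extra seats.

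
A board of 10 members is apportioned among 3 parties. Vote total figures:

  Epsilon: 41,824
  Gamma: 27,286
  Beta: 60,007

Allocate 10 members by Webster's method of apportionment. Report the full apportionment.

Standard divisor 129117/10 ≈ 12911.7; standard quotas: Epsilon 3.239, Gamma 2.113, Beta 4.647.
Rounding to the nearest integer gives Epsilon 3, Gamma 2, Beta 5 — total 10, matching the house size, so no adjustment is needed.

Epsilon=3, Gamma=2, Beta=5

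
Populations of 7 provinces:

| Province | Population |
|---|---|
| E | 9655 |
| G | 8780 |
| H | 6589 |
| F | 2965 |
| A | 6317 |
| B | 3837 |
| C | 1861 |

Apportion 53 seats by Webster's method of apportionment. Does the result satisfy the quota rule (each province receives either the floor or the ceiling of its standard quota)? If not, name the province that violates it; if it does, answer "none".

none

Standard quotas: E 12.792, G 11.632, H 8.730, F 3.928, A 8.369, B 5.084, C 2.466.
Webster allocation: E 13, G 12, H 9, F 4, A 8, B 5, C 2.
Every allocation lies between the lower and upper quota.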